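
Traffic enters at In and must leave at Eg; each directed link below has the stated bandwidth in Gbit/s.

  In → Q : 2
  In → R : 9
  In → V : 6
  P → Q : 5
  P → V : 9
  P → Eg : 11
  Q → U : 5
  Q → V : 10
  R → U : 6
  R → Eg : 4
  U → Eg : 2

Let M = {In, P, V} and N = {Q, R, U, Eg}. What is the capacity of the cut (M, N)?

Edges leaving {In, P, V}: In→Q (2), In→R (9), P→Q (5), P→Eg (11).
Cut capacity = 2 + 9 + 5 + 11 = 27.

27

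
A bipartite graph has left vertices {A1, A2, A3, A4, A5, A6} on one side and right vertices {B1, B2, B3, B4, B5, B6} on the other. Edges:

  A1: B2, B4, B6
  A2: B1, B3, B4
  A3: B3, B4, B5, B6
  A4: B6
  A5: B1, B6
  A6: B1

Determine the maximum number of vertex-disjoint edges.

5

Unit-capacity flow: source→left, listed edges, right→sink; max matching = max flow.
Augmenting path A1→B2 (+1); matched 1.
Augmenting path A2→B1 (+1); matched 2.
Augmenting path A3→B3 (+1); matched 3.
Augmenting path A4→B6 (+1); matched 4.
Augmenting path A5→B1→A2→B4 (+1); matched 5.
No augmenting path remains; maximum matching = 5.
König certificate: {A1, A2, A3, B1, B6} is a vertex cover of size 5 (every listed pair touches it), so no matching can be larger.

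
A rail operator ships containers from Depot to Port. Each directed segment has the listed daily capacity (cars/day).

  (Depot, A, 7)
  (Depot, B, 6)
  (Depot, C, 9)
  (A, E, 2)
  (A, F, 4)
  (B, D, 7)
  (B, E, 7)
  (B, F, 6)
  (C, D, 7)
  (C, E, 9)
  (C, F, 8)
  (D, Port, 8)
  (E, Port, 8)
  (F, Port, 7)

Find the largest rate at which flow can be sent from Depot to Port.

Augment Depot→A→E→Port: bottleneck 2, flow now 2.
Augment Depot→A→F→Port: bottleneck 4, flow now 6.
Augment Depot→B→D→Port: bottleneck 6, flow now 12.
Augment Depot→C→D→Port: bottleneck 2, flow now 14.
Augment Depot→C→E→Port: bottleneck 6, flow now 20.
Augment Depot→C→F→Port: bottleneck 1, flow now 21.
No augmenting path remains; maximum flow = 21.
In the residual graph, reachable from Depot: {Depot, A}.
Min-cut edges: Depot→B (6), Depot→C (9), A→E (2), A→F (4); capacity 6 + 9 + 2 + 4 = 21.
This cut is saturated, so no flow can exceed 21.

21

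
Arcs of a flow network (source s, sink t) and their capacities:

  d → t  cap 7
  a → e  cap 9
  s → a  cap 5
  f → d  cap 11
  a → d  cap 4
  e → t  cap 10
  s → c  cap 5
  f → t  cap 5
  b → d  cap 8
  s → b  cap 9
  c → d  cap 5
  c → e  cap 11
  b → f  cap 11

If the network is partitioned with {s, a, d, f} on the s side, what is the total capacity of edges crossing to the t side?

35

Edges leaving {s, a, d, f}: s→b (9), s→c (5), a→e (9), d→t (7), f→t (5).
Cut capacity = 9 + 5 + 9 + 7 + 5 = 35.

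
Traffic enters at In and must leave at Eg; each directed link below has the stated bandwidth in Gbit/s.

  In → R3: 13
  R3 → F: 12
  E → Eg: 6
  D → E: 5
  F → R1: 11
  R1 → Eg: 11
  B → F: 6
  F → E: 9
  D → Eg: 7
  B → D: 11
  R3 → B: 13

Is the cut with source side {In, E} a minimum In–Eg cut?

No — its capacity is 19, but the minimum cut has capacity 13.

Given cut capacity: 13 + 6 = 19.
Augment In→R3→B→D→Eg: bottleneck 7, flow now 7.
Augment In→R3→F→R1→Eg: bottleneck 6, flow now 13.
No augmenting path remains; maximum flow = 13.
In the residual graph, reachable from In: {In}.
Min-cut edges: In→R3 (13); capacity 13 = 13.
Cut capacity 19 exceeds the max flow 13, so it is not minimum.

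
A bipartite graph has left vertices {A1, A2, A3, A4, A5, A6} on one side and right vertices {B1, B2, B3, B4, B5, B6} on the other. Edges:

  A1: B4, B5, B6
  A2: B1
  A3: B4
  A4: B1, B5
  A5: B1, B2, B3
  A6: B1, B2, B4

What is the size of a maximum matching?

Unit-capacity flow: source→left, listed edges, right→sink; max matching = max flow.
Augmenting path A1→B4 (+1); matched 1.
Augmenting path A2→B1 (+1); matched 2.
Augmenting path A4→B5 (+1); matched 3.
Augmenting path A5→B2 (+1); matched 4.
Augmenting path A3→B4→A1→B6 (+1); matched 5.
Augmenting path A6→B2→A5→B3 (+1); matched 6.
No augmenting path remains; maximum matching = 6.
König certificate: {A1, A2, A3, A4, A5, A6} is a vertex cover of size 6 (every listed pair touches it), so no matching can be larger.

6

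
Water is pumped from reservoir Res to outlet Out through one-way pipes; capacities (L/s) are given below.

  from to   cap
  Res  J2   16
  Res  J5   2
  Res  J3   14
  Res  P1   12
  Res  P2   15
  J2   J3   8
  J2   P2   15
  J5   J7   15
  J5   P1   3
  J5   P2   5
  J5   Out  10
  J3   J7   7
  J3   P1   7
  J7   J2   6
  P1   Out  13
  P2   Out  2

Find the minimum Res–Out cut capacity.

Augment Res→J5→Out: bottleneck 2, flow now 2.
Augment Res→P1→Out: bottleneck 12, flow now 14.
Augment Res→P2→Out: bottleneck 2, flow now 16.
Augment Res→J3→P1→Out: bottleneck 1, flow now 17.
No augmenting path remains; maximum flow = 17.
By max-flow min-cut, the minimum cut capacity equals the max flow.
In the residual graph, reachable from Res: {Res, J2, J3, J7, P1, P2}.
Min-cut edges: Res→J5 (2), P1→Out (13), P2→Out (2); capacity 2 + 13 + 2 = 17.

17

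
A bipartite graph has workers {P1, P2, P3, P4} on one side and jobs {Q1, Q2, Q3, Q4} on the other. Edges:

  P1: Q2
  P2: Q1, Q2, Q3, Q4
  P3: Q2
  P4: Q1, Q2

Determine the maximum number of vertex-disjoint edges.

Unit-capacity flow: source→left, listed edges, right→sink; max matching = max flow.
Augmenting path P1→Q2 (+1); matched 1.
Augmenting path P2→Q1 (+1); matched 2.
Augmenting path P4→Q1→P2→Q3 (+1); matched 3.
No augmenting path remains; maximum matching = 3.
König certificate: {P2, P4, Q2} is a vertex cover of size 3 (every listed pair touches it), so no matching can be larger.

3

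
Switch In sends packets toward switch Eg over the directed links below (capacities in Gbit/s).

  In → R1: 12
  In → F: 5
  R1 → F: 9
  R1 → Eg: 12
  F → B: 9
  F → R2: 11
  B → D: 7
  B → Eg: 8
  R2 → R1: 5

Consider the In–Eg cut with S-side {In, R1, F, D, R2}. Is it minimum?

No — its capacity is 21, but the minimum cut has capacity 17.

Given cut capacity: 12 + 9 = 21.
Augment In→R1→Eg: bottleneck 12, flow now 12.
Augment In→F→B→Eg: bottleneck 5, flow now 17.
No augmenting path remains; maximum flow = 17.
In the residual graph, reachable from In: {In}.
Min-cut edges: In→R1 (12), In→F (5); capacity 12 + 5 = 17.
Cut capacity 21 exceeds the max flow 17, so it is not minimum.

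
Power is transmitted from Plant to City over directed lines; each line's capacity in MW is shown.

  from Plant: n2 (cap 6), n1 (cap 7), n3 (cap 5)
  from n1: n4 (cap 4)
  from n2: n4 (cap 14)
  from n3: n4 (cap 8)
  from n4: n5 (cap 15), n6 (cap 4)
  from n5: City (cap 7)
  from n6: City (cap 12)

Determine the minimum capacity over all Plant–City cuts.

11

Augment Plant→n1→n4→n5→City: bottleneck 4, flow now 4.
Augment Plant→n2→n4→n5→City: bottleneck 3, flow now 7.
Augment Plant→n2→n4→n6→City: bottleneck 3, flow now 10.
Augment Plant→n3→n4→n6→City: bottleneck 1, flow now 11.
No augmenting path remains; maximum flow = 11.
By max-flow min-cut, the minimum cut capacity equals the max flow.
In the residual graph, reachable from Plant: {Plant, n1, n2, n3, n4, n5}.
Min-cut edges: n4→n6 (4), n5→City (7); capacity 4 + 7 = 11.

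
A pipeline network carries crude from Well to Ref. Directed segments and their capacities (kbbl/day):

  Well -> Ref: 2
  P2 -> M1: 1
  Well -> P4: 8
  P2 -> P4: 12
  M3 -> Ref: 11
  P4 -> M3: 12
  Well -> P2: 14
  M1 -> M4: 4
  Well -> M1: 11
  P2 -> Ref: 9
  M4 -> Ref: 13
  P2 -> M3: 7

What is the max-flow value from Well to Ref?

26

Augment Well→Ref: bottleneck 2, flow now 2.
Augment Well→P2→Ref: bottleneck 9, flow now 11.
Augment Well→M1→M4→Ref: bottleneck 4, flow now 15.
Augment Well→P2→M3→Ref: bottleneck 5, flow now 20.
Augment Well→P4→M3→Ref: bottleneck 6, flow now 26.
No augmenting path remains; maximum flow = 26.
In the residual graph, reachable from Well: {Well, M1, P2, P4, M3}.
Min-cut edges: Well→Ref (2), M1→M4 (4), P2→Ref (9), M3→Ref (11); capacity 2 + 4 + 9 + 11 = 26.
This cut is saturated, so no flow can exceed 26.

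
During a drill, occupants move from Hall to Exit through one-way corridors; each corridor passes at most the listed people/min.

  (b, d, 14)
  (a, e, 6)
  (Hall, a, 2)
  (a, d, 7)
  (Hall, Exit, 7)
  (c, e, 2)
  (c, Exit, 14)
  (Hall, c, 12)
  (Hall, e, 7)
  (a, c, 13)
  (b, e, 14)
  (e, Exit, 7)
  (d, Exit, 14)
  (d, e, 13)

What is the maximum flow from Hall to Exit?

Augment Hall→Exit: bottleneck 7, flow now 7.
Augment Hall→c→Exit: bottleneck 12, flow now 19.
Augment Hall→e→Exit: bottleneck 7, flow now 26.
Augment Hall→a→c→Exit: bottleneck 2, flow now 28.
No augmenting path remains; maximum flow = 28.
In the residual graph, reachable from Hall: {Hall}.
Min-cut edges: Hall→a (2), Hall→c (12), Hall→e (7), Hall→Exit (7); capacity 2 + 12 + 7 + 7 = 28.
This cut is saturated, so no flow can exceed 28.

28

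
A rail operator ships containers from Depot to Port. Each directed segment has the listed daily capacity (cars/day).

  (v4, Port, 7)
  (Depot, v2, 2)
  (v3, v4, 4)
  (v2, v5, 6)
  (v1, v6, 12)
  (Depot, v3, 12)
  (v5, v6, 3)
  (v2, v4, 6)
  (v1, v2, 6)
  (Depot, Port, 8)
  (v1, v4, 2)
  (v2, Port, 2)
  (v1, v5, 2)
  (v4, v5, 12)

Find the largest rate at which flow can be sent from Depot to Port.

Augment Depot→Port: bottleneck 8, flow now 8.
Augment Depot→v2→Port: bottleneck 2, flow now 10.
Augment Depot→v3→v4→Port: bottleneck 4, flow now 14.
No augmenting path remains; maximum flow = 14.
In the residual graph, reachable from Depot: {Depot, v3}.
Min-cut edges: Depot→v2 (2), Depot→Port (8), v3→v4 (4); capacity 2 + 8 + 4 = 14.
This cut is saturated, so no flow can exceed 14.

14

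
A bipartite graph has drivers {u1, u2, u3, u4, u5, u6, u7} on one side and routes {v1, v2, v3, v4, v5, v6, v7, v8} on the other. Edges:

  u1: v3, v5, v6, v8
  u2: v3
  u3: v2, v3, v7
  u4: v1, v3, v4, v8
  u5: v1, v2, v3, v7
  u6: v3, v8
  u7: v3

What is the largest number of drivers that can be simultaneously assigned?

Unit-capacity flow: source→left, listed edges, right→sink; max matching = max flow.
Augmenting path u1→v3 (+1); matched 1.
Augmenting path u3→v2 (+1); matched 2.
Augmenting path u4→v1 (+1); matched 3.
Augmenting path u5→v7 (+1); matched 4.
Augmenting path u6→v8 (+1); matched 5.
Augmenting path u2→v3→u1→v5 (+1); matched 6.
No augmenting path remains; maximum matching = 6.
König certificate: {u1, u3, u4, u5, u6, v3} is a vertex cover of size 6 (every listed pair touches it), so no matching can be larger.

6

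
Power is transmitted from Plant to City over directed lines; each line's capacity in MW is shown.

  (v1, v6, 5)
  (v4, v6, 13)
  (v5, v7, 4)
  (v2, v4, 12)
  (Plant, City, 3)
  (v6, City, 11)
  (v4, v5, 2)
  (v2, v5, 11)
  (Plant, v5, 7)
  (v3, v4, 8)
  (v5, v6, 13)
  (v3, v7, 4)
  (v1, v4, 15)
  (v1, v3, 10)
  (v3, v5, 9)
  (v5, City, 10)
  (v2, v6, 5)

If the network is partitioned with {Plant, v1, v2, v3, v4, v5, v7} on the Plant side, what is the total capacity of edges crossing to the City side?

Edges leaving {Plant, v1, v2, v3, v4, v5, v7}: Plant→City (3), v1→v6 (5), v2→v6 (5), v4→v6 (13), v5→v6 (13), v5→City (10).
Cut capacity = 3 + 5 + 5 + 13 + 13 + 10 = 49.

49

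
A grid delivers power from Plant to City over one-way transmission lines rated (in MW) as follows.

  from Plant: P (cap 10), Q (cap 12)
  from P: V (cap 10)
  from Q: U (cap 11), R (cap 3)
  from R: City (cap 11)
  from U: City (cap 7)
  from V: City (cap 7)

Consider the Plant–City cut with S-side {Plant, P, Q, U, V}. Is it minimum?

Given cut capacity: 3 + 7 + 7 = 17.
Augment Plant→P→V→City: bottleneck 7, flow now 7.
Augment Plant→Q→R→City: bottleneck 3, flow now 10.
Augment Plant→Q→U→City: bottleneck 7, flow now 17.
No augmenting path remains; maximum flow = 17.
Cut capacity 17 equals the max flow, so it is a minimum cut.

Yes — it is a minimum cut (capacity 17).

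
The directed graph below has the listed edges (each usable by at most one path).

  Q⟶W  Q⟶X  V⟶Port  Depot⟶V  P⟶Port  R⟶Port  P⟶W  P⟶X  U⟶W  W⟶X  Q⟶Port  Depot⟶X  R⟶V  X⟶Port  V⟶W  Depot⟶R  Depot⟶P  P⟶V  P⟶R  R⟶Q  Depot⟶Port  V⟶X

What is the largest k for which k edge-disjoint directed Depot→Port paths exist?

Assign every edge capacity 1; by Menger, the answer equals the max flow.
Path Depot→Port (+1); total 1.
Path Depot→P→Port (+1); total 2.
Path Depot→R→Port (+1); total 3.
Path Depot→V→Port (+1); total 4.
Path Depot→X→Port (+1); total 5.
No residual Depot→Port path; max flow = 5.
Certifying cut of size 5: {Depot→P, Depot→Port, Depot→R, Depot→V, Depot→X}.

5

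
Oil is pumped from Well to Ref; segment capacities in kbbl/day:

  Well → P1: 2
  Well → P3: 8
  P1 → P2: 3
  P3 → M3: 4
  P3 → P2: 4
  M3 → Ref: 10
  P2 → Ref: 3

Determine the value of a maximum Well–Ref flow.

Augment Well→P1→P2→Ref: bottleneck 2, flow now 2.
Augment Well→P3→M3→Ref: bottleneck 4, flow now 6.
Augment Well→P3→P2→Ref: bottleneck 1, flow now 7.
No augmenting path remains; maximum flow = 7.
In the residual graph, reachable from Well: {Well, P1, P3, P2}.
Min-cut edges: P3→M3 (4), P2→Ref (3); capacity 4 + 3 = 7.
This cut is saturated, so no flow can exceed 7.

7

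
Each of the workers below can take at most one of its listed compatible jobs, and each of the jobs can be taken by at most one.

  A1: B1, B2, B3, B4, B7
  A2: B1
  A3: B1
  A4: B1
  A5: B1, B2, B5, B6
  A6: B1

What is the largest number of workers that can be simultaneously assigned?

Unit-capacity flow: source→left, listed edges, right→sink; max matching = max flow.
Augmenting path A1→B1 (+1); matched 1.
Augmenting path A5→B2 (+1); matched 2.
Augmenting path A2→B1→A1→B3 (+1); matched 3.
No augmenting path remains; maximum matching = 3.
König certificate: {A1, A5, B1} is a vertex cover of size 3 (every listed pair touches it), so no matching can be larger.

3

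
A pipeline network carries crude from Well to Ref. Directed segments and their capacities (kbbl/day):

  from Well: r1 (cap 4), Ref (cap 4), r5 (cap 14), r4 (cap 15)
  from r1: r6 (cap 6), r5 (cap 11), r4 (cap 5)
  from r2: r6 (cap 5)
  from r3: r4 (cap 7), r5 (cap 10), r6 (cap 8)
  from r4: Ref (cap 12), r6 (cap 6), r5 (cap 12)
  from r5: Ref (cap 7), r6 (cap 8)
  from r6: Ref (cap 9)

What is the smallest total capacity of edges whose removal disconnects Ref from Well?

Augment Well→Ref: bottleneck 4, flow now 4.
Augment Well→r4→Ref: bottleneck 12, flow now 16.
Augment Well→r5→Ref: bottleneck 7, flow now 23.
Augment Well→r1→r6→Ref: bottleneck 4, flow now 27.
Augment Well→r4→r6→Ref: bottleneck 3, flow now 30.
Augment Well→r5→r6→Ref: bottleneck 2, flow now 32.
No augmenting path remains; maximum flow = 32.
By max-flow min-cut, the minimum cut capacity equals the max flow.
In the residual graph, reachable from Well: {Well, r1, r4, r5, r6}.
Min-cut edges: Well→Ref (4), r4→Ref (12), r5→Ref (7), r6→Ref (9); capacity 4 + 12 + 7 + 9 = 32.

32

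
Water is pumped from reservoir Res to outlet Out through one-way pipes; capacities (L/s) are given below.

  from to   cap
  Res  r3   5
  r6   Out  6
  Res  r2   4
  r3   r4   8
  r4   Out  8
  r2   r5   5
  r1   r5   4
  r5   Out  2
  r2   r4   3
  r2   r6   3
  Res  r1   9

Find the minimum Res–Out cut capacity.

Augment Res→r1→r5→Out: bottleneck 2, flow now 2.
Augment Res→r2→r4→Out: bottleneck 3, flow now 5.
Augment Res→r2→r6→Out: bottleneck 1, flow now 6.
Augment Res→r3→r4→Out: bottleneck 5, flow now 11.
No augmenting path remains; maximum flow = 11.
By max-flow min-cut, the minimum cut capacity equals the max flow.
In the residual graph, reachable from Res: {Res, r1, r5}.
Min-cut edges: Res→r2 (4), Res→r3 (5), r5→Out (2); capacity 4 + 5 + 2 = 11.

11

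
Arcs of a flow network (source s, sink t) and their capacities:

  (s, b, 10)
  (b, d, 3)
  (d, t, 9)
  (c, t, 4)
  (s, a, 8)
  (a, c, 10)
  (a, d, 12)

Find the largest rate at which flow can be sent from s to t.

Augment s→a→c→t: bottleneck 4, flow now 4.
Augment s→a→d→t: bottleneck 4, flow now 8.
Augment s→b→d→t: bottleneck 3, flow now 11.
No augmenting path remains; maximum flow = 11.
In the residual graph, reachable from s: {s, b}.
Min-cut edges: s→a (8), b→d (3); capacity 8 + 3 = 11.
This cut is saturated, so no flow can exceed 11.

11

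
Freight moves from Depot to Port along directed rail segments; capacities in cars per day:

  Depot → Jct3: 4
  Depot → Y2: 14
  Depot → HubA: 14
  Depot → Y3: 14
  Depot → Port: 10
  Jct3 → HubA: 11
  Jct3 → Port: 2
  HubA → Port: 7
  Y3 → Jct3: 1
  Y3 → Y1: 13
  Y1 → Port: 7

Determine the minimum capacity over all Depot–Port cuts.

Augment Depot→Port: bottleneck 10, flow now 10.
Augment Depot→Jct3→Port: bottleneck 2, flow now 12.
Augment Depot→HubA→Port: bottleneck 7, flow now 19.
Augment Depot→Y3→Y1→Port: bottleneck 7, flow now 26.
No augmenting path remains; maximum flow = 26.
By max-flow min-cut, the minimum cut capacity equals the max flow.
In the residual graph, reachable from Depot: {Depot, Jct3, Y2, HubA, Y3, Y1}.
Min-cut edges: Depot→Port (10), Jct3→Port (2), HubA→Port (7), Y1→Port (7); capacity 10 + 2 + 7 + 7 = 26.

26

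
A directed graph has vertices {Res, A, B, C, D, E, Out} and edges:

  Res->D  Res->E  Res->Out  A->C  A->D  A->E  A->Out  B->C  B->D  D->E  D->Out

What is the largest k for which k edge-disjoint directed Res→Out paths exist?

Assign every edge capacity 1; by Menger, the answer equals the max flow.
Path Res→Out (+1); total 1.
Path Res→D→Out (+1); total 2.
No residual Res→Out path; max flow = 2.
Certifying cut of size 2: {Res→D, Res→Out}.

2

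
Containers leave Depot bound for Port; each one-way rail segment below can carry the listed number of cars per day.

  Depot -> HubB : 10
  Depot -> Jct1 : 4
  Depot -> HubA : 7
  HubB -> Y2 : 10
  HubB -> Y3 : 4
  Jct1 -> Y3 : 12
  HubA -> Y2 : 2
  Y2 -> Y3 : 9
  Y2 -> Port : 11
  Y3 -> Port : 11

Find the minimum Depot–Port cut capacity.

16

Augment Depot→HubB→Y2→Port: bottleneck 10, flow now 10.
Augment Depot→Jct1→Y3→Port: bottleneck 4, flow now 14.
Augment Depot→HubA→Y2→Port: bottleneck 1, flow now 15.
Augment Depot→HubA→Y2→Y3→Port: bottleneck 1, flow now 16.
No augmenting path remains; maximum flow = 16.
By max-flow min-cut, the minimum cut capacity equals the max flow.
In the residual graph, reachable from Depot: {Depot, HubA}.
Min-cut edges: Depot→HubB (10), Depot→Jct1 (4), HubA→Y2 (2); capacity 10 + 4 + 2 = 16.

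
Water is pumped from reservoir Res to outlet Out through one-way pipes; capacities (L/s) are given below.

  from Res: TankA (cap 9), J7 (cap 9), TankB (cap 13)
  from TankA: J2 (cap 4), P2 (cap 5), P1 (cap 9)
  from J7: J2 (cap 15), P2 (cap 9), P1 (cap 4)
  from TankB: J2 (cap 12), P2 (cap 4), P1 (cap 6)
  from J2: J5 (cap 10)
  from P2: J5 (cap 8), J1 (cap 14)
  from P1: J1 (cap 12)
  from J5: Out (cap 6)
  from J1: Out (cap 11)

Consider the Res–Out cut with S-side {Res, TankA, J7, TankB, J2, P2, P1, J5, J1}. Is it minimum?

Given cut capacity: 6 + 11 = 17.
Augment Res→TankA→J2→J5→Out: bottleneck 4, flow now 4.
Augment Res→TankA→P2→J5→Out: bottleneck 2, flow now 6.
Augment Res→TankA→P2→J1→Out: bottleneck 3, flow now 9.
Augment Res→J7→P2→J1→Out: bottleneck 8, flow now 17.
No augmenting path remains; maximum flow = 17.
Cut capacity 17 equals the max flow, so it is a minimum cut.

Yes — it is a minimum cut (capacity 17).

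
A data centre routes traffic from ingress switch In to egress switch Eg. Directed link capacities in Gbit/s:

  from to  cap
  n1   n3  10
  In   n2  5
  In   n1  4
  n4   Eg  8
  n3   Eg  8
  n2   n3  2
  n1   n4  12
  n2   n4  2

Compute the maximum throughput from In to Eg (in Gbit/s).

Augment In→n1→n3→Eg: bottleneck 4, flow now 4.
Augment In→n2→n3→Eg: bottleneck 2, flow now 6.
Augment In→n2→n4→Eg: bottleneck 2, flow now 8.
No augmenting path remains; maximum flow = 8.
In the residual graph, reachable from In: {In, n2}.
Min-cut edges: In→n1 (4), n2→n3 (2), n2→n4 (2); capacity 4 + 2 + 2 = 8.
This cut is saturated, so no flow can exceed 8.

8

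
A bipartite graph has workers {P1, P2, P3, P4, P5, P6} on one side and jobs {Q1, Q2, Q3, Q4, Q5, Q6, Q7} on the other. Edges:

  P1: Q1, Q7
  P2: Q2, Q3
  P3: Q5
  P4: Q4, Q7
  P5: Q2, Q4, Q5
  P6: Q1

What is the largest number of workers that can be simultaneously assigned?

6

Unit-capacity flow: source→left, listed edges, right→sink; max matching = max flow.
Augmenting path P1→Q1 (+1); matched 1.
Augmenting path P2→Q2 (+1); matched 2.
Augmenting path P3→Q5 (+1); matched 3.
Augmenting path P4→Q4 (+1); matched 4.
Augmenting path P5→Q2→P2→Q3 (+1); matched 5.
Augmenting path P6→Q1→P1→Q7 (+1); matched 6.
No augmenting path remains; maximum matching = 6.
König certificate: {P1, P2, P3, P4, P5, P6} is a vertex cover of size 6 (every listed pair touches it), so no matching can be larger.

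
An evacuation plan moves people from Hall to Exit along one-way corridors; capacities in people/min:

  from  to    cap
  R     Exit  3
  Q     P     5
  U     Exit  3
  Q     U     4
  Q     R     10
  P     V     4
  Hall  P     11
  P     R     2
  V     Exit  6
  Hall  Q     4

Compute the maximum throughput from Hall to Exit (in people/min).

Augment Hall→P→R→Exit: bottleneck 2, flow now 2.
Augment Hall→P→V→Exit: bottleneck 4, flow now 6.
Augment Hall→Q→R→Exit: bottleneck 1, flow now 7.
Augment Hall→Q→U→Exit: bottleneck 3, flow now 10.
No augmenting path remains; maximum flow = 10.
In the residual graph, reachable from Hall: {Hall, P}.
Min-cut edges: Hall→Q (4), P→R (2), P→V (4); capacity 4 + 2 + 4 = 10.
This cut is saturated, so no flow can exceed 10.

10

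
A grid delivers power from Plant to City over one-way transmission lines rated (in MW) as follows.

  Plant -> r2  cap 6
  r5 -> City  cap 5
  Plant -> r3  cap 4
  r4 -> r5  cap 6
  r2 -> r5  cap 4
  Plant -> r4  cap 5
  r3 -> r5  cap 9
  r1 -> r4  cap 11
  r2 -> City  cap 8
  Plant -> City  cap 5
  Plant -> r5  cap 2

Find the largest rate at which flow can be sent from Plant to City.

16

Augment Plant→City: bottleneck 5, flow now 5.
Augment Plant→r2→City: bottleneck 6, flow now 11.
Augment Plant→r5→City: bottleneck 2, flow now 13.
Augment Plant→r3→r5→City: bottleneck 3, flow now 16.
No augmenting path remains; maximum flow = 16.
In the residual graph, reachable from Plant: {Plant, r3, r4, r5}.
Min-cut edges: Plant→r2 (6), Plant→City (5), r5→City (5); capacity 6 + 5 + 5 = 16.
This cut is saturated, so no flow can exceed 16.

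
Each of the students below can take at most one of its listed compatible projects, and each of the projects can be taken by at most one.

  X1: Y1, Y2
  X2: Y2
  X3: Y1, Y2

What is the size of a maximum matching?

2

Unit-capacity flow: source→left, listed edges, right→sink; max matching = max flow.
Augmenting path X1→Y1 (+1); matched 1.
Augmenting path X2→Y2 (+1); matched 2.
No augmenting path remains; maximum matching = 2.
König certificate: {Y1, Y2} is a vertex cover of size 2 (every listed pair touches it), so no matching can be larger.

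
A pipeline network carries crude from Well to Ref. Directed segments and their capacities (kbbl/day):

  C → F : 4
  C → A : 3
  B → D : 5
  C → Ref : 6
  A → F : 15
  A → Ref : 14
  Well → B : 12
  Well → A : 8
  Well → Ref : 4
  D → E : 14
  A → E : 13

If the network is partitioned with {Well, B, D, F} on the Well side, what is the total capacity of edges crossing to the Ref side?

26

Edges leaving {Well, B, D, F}: Well→A (8), Well→Ref (4), D→E (14).
Cut capacity = 8 + 4 + 14 = 26.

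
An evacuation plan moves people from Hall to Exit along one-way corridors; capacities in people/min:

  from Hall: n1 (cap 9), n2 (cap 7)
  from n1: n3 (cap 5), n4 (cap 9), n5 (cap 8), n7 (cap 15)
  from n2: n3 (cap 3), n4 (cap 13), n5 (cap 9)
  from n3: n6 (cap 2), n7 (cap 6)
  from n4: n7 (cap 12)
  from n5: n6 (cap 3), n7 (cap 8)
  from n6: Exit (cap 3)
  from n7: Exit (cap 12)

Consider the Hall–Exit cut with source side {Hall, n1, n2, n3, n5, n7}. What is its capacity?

39

Edges leaving {Hall, n1, n2, n3, n5, n7}: n1→n4 (9), n2→n4 (13), n3→n6 (2), n5→n6 (3), n7→Exit (12).
Cut capacity = 9 + 13 + 2 + 3 + 12 = 39.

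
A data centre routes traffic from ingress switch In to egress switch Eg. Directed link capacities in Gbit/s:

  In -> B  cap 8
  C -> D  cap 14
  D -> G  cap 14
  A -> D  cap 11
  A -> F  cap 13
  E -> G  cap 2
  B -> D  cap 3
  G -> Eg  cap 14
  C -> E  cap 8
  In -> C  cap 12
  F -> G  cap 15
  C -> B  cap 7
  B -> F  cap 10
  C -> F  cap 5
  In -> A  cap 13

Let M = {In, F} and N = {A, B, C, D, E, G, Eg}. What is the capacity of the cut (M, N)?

48

Edges leaving {In, F}: In→A (13), In→B (8), In→C (12), F→G (15).
Cut capacity = 13 + 8 + 12 + 15 = 48.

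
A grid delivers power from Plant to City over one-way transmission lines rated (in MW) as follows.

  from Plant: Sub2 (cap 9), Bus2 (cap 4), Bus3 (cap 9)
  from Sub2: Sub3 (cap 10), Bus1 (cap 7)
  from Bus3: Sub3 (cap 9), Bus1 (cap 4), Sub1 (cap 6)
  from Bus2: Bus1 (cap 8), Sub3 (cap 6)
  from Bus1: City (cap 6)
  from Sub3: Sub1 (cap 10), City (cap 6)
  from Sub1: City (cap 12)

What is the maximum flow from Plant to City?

22

Augment Plant→Sub2→Bus1→City: bottleneck 6, flow now 6.
Augment Plant→Sub2→Sub3→City: bottleneck 3, flow now 9.
Augment Plant→Bus3→Sub3→City: bottleneck 3, flow now 12.
Augment Plant→Bus3→Sub1→City: bottleneck 6, flow now 18.
Augment Plant→Bus2→Sub3→Sub1→City: bottleneck 4, flow now 22.
No augmenting path remains; maximum flow = 22.
In the residual graph, reachable from Plant: {Plant}.
Min-cut edges: Plant→Sub2 (9), Plant→Bus3 (9), Plant→Bus2 (4); capacity 9 + 9 + 4 = 22.
This cut is saturated, so no flow can exceed 22.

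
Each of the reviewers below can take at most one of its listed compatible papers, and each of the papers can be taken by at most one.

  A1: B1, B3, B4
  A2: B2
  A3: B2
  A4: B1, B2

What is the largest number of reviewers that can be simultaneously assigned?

3

Unit-capacity flow: source→left, listed edges, right→sink; max matching = max flow.
Augmenting path A1→B1 (+1); matched 1.
Augmenting path A2→B2 (+1); matched 2.
Augmenting path A4→B1→A1→B3 (+1); matched 3.
No augmenting path remains; maximum matching = 3.
König certificate: {A1, A4, B2} is a vertex cover of size 3 (every listed pair touches it), so no matching can be larger.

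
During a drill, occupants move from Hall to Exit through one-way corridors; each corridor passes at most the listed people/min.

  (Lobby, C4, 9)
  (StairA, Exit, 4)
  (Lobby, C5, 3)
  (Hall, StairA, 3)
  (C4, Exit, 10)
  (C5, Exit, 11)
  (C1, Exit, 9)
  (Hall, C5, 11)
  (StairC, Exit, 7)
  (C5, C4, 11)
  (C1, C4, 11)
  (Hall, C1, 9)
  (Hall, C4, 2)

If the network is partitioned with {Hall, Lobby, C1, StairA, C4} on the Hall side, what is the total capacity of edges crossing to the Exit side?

Edges leaving {Hall, Lobby, C1, StairA, C4}: Hall→C5 (11), Lobby→C5 (3), C1→Exit (9), StairA→Exit (4), C4→Exit (10).
Cut capacity = 11 + 3 + 9 + 4 + 10 = 37.

37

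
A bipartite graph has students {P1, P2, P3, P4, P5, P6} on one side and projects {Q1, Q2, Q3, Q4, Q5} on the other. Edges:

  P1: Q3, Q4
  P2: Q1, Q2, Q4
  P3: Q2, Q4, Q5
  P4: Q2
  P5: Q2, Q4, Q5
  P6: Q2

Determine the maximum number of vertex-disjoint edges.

5

Unit-capacity flow: source→left, listed edges, right→sink; max matching = max flow.
Augmenting path P1→Q3 (+1); matched 1.
Augmenting path P2→Q1 (+1); matched 2.
Augmenting path P3→Q2 (+1); matched 3.
Augmenting path P5→Q4 (+1); matched 4.
Augmenting path P4→Q2→P3→Q5 (+1); matched 5.
No augmenting path remains; maximum matching = 5.
König certificate: {P1, P2, P3, P5, Q2} is a vertex cover of size 5 (every listed pair touches it), so no matching can be larger.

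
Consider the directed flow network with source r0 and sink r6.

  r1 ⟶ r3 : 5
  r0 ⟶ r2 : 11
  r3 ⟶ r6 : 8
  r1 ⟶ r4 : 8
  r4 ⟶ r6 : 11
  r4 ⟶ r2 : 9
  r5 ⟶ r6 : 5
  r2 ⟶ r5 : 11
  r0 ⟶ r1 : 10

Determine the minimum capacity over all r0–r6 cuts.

Augment r0→r1→r3→r6: bottleneck 5, flow now 5.
Augment r0→r1→r4→r6: bottleneck 5, flow now 10.
Augment r0→r2→r5→r6: bottleneck 5, flow now 15.
No augmenting path remains; maximum flow = 15.
By max-flow min-cut, the minimum cut capacity equals the max flow.
In the residual graph, reachable from r0: {r0, r2, r5}.
Min-cut edges: r0→r1 (10), r5→r6 (5); capacity 10 + 5 = 15.

15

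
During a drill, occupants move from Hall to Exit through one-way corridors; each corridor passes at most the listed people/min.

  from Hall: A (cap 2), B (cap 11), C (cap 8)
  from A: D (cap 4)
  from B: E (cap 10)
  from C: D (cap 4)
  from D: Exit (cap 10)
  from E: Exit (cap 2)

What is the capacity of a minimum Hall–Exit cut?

8

Augment Hall→A→D→Exit: bottleneck 2, flow now 2.
Augment Hall→B→E→Exit: bottleneck 2, flow now 4.
Augment Hall→C→D→Exit: bottleneck 4, flow now 8.
No augmenting path remains; maximum flow = 8.
By max-flow min-cut, the minimum cut capacity equals the max flow.
In the residual graph, reachable from Hall: {Hall, B, C, E}.
Min-cut edges: Hall→A (2), C→D (4), E→Exit (2); capacity 2 + 4 + 2 = 8.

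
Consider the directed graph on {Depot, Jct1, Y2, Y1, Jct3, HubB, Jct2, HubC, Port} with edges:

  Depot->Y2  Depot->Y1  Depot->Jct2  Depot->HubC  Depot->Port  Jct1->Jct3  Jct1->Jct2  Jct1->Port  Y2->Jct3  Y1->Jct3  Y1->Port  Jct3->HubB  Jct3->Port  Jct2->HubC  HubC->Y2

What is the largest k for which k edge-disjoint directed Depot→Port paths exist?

Assign every edge capacity 1; by Menger, the answer equals the max flow.
Path Depot→Port (+1); total 1.
Path Depot→Y1→Port (+1); total 2.
Path Depot→Y2→Jct3→Port (+1); total 3.
No residual Depot→Port path; max flow = 3.
Certifying cut of size 3: {Depot→Port, Depot→Y1, Y2→Jct3}.

3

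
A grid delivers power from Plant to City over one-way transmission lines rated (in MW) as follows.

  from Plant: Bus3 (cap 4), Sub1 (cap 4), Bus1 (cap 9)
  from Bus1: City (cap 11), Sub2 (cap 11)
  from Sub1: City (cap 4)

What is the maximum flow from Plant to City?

Augment Plant→Bus1→City: bottleneck 9, flow now 9.
Augment Plant→Sub1→City: bottleneck 4, flow now 13.
No augmenting path remains; maximum flow = 13.
In the residual graph, reachable from Plant: {Plant, Bus3}.
Min-cut edges: Plant→Bus1 (9), Plant→Sub1 (4); capacity 9 + 4 = 13.
This cut is saturated, so no flow can exceed 13.

13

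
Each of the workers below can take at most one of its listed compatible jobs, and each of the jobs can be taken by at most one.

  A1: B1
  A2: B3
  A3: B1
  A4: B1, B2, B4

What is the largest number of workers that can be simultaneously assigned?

Unit-capacity flow: source→left, listed edges, right→sink; max matching = max flow.
Augmenting path A1→B1 (+1); matched 1.
Augmenting path A2→B3 (+1); matched 2.
Augmenting path A4→B2 (+1); matched 3.
No augmenting path remains; maximum matching = 3.
König certificate: {A2, A4, B1} is a vertex cover of size 3 (every listed pair touches it), so no matching can be larger.

3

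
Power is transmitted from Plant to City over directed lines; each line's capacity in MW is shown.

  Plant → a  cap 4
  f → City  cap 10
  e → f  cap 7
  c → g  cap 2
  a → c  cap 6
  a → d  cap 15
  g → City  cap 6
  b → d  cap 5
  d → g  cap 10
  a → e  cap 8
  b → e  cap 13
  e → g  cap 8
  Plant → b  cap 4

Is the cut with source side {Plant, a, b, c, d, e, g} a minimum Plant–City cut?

Given cut capacity: 7 + 6 = 13.
Augment Plant→a→c→g→City: bottleneck 2, flow now 2.
Augment Plant→a→d→g→City: bottleneck 2, flow now 4.
Augment Plant→b→d→g→City: bottleneck 2, flow now 6.
Augment Plant→b→e→f→City: bottleneck 2, flow now 8.
No augmenting path remains; maximum flow = 8.
In the residual graph, reachable from Plant: {Plant}.
Min-cut edges: Plant→a (4), Plant→b (4); capacity 4 + 4 = 8.
Cut capacity 13 exceeds the max flow 8, so it is not minimum.

No — its capacity is 13, but the minimum cut has capacity 8.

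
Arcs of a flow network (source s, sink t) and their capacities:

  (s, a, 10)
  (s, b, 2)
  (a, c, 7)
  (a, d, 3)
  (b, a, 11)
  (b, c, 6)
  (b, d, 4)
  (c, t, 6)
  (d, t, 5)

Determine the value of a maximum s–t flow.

11

Augment s→a→c→t: bottleneck 6, flow now 6.
Augment s→a→d→t: bottleneck 3, flow now 9.
Augment s→b→d→t: bottleneck 2, flow now 11.
No augmenting path remains; maximum flow = 11.
In the residual graph, reachable from s: {s, a, c}.
Min-cut edges: s→b (2), a→d (3), c→t (6); capacity 2 + 3 + 6 = 11.
This cut is saturated, so no flow can exceed 11.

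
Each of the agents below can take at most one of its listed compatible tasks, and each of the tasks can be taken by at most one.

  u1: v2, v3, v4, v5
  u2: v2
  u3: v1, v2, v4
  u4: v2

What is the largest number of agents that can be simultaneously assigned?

3

Unit-capacity flow: source→left, listed edges, right→sink; max matching = max flow.
Augmenting path u1→v2 (+1); matched 1.
Augmenting path u3→v1 (+1); matched 2.
Augmenting path u2→v2→u1→v3 (+1); matched 3.
No augmenting path remains; maximum matching = 3.
König certificate: {u1, u3, v2} is a vertex cover of size 3 (every listed pair touches it), so no matching can be larger.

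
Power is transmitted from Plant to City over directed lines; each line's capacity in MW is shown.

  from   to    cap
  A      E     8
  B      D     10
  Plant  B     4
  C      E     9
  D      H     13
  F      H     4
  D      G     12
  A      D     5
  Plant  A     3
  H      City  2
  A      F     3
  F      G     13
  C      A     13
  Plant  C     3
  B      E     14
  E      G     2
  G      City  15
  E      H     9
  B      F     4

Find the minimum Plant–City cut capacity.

Augment Plant→A→D→G→City: bottleneck 3, flow now 3.
Augment Plant→B→D→G→City: bottleneck 4, flow now 7.
Augment Plant→C→E→G→City: bottleneck 2, flow now 9.
Augment Plant→C→E→H→City: bottleneck 1, flow now 10.
No augmenting path remains; maximum flow = 10.
By max-flow min-cut, the minimum cut capacity equals the max flow.
In the residual graph, reachable from Plant: {Plant}.
Min-cut edges: Plant→A (3), Plant→B (4), Plant→C (3); capacity 3 + 4 + 3 = 10.

10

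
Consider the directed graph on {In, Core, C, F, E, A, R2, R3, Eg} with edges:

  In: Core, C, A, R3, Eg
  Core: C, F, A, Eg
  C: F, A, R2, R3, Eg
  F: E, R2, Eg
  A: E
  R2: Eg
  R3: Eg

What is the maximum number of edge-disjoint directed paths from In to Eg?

4

Assign every edge capacity 1; by Menger, the answer equals the max flow.
Path In→Eg (+1); total 1.
Path In→Core→Eg (+1); total 2.
Path In→C→Eg (+1); total 3.
Path In→R3→Eg (+1); total 4.
No residual In→Eg path; max flow = 4.
Certifying cut of size 4: {In→C, In→Core, In→Eg, In→R3}.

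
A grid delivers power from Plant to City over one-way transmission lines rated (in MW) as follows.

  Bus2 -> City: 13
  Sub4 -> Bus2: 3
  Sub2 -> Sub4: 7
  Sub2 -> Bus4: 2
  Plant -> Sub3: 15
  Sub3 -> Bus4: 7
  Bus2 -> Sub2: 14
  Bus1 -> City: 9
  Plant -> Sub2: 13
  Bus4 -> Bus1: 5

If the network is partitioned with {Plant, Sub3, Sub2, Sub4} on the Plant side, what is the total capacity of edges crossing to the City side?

Edges leaving {Plant, Sub3, Sub2, Sub4}: Sub3→Bus4 (7), Sub2→Bus4 (2), Sub4→Bus2 (3).
Cut capacity = 7 + 2 + 3 = 12.

12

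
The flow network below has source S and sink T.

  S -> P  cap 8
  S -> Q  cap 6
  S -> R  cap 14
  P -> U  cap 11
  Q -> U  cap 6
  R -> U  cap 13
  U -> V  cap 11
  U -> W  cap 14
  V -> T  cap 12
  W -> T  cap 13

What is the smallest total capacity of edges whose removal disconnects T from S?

Augment S→P→U→V→T: bottleneck 8, flow now 8.
Augment S→Q→U→V→T: bottleneck 3, flow now 11.
Augment S→Q→U→W→T: bottleneck 3, flow now 14.
Augment S→R→U→W→T: bottleneck 10, flow now 24.
No augmenting path remains; maximum flow = 24.
By max-flow min-cut, the minimum cut capacity equals the max flow.
In the residual graph, reachable from S: {S, P, Q, R, U, W}.
Min-cut edges: U→V (11), W→T (13); capacity 11 + 13 = 24.

24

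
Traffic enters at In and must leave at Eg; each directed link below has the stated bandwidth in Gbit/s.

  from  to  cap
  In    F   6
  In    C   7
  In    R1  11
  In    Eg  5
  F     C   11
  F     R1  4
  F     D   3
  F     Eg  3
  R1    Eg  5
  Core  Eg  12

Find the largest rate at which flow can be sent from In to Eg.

13

Augment In→Eg: bottleneck 5, flow now 5.
Augment In→F→Eg: bottleneck 3, flow now 8.
Augment In→R1→Eg: bottleneck 5, flow now 13.
No augmenting path remains; maximum flow = 13.
In the residual graph, reachable from In: {In, F, C, R1, D}.
Min-cut edges: In→Eg (5), F→Eg (3), R1→Eg (5); capacity 5 + 3 + 5 = 13.
This cut is saturated, so no flow can exceed 13.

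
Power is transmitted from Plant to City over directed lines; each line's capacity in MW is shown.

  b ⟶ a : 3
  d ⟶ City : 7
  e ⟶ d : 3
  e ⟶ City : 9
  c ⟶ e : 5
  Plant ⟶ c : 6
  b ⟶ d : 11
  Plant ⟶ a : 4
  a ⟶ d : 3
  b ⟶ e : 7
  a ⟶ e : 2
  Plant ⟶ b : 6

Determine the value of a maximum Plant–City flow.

Augment Plant→a→d→City: bottleneck 3, flow now 3.
Augment Plant→a→e→City: bottleneck 1, flow now 4.
Augment Plant→b→d→City: bottleneck 4, flow now 8.
Augment Plant→b→e→City: bottleneck 2, flow now 10.
Augment Plant→c→e→City: bottleneck 5, flow now 15.
No augmenting path remains; maximum flow = 15.
In the residual graph, reachable from Plant: {Plant, c}.
Min-cut edges: Plant→a (4), Plant→b (6), c→e (5); capacity 4 + 6 + 5 = 15.
This cut is saturated, so no flow can exceed 15.

15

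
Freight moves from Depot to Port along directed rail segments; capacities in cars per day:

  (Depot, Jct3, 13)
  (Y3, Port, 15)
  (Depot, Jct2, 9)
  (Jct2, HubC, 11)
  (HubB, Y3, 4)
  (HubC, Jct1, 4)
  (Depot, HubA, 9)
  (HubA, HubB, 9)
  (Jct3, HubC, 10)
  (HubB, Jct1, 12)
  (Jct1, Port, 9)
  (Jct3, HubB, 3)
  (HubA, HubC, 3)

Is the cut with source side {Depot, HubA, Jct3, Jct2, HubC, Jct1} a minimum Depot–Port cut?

No — its capacity is 21, but the minimum cut has capacity 13.

Given cut capacity: 9 + 3 + 9 = 21.
Augment Depot→HubA→HubC→Jct1→Port: bottleneck 3, flow now 3.
Augment Depot→HubA→HubB→Jct1→Port: bottleneck 6, flow now 9.
Augment Depot→Jct3→HubB→Y3→Port: bottleneck 3, flow now 12.
Augment Depot→Jct3→HubC→HubA→HubB→Y3→Port: bottleneck 1, flow now 13. (uses reverse residual edge)
No augmenting path remains; maximum flow = 13.
In the residual graph, reachable from Depot: {Depot, HubA, Jct3, Jct2, HubC, HubB, Jct1}.
Min-cut edges: HubB→Y3 (4), Jct1→Port (9); capacity 4 + 9 = 13.
Cut capacity 21 exceeds the max flow 13, so it is not minimum.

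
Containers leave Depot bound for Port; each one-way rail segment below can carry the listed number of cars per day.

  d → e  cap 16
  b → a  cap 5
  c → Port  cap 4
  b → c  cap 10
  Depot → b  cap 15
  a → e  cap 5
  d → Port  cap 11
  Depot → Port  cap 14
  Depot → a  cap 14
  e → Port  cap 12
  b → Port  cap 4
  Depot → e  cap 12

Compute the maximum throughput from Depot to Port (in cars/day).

Augment Depot→Port: bottleneck 14, flow now 14.
Augment Depot→b→Port: bottleneck 4, flow now 18.
Augment Depot→e→Port: bottleneck 12, flow now 30.
Augment Depot→b→c→Port: bottleneck 4, flow now 34.
No augmenting path remains; maximum flow = 34.
In the residual graph, reachable from Depot: {Depot, a, b, c, e}.
Min-cut edges: Depot→Port (14), b→Port (4), c→Port (4), e→Port (12); capacity 14 + 4 + 4 + 12 = 34.
This cut is saturated, so no flow can exceed 34.

34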